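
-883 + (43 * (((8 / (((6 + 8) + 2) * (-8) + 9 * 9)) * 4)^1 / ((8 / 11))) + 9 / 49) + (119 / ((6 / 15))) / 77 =-919.21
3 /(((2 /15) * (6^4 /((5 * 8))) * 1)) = 25 /36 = 0.69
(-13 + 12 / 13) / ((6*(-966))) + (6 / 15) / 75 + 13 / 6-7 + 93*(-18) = -15812021893 / 9418500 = -1678.83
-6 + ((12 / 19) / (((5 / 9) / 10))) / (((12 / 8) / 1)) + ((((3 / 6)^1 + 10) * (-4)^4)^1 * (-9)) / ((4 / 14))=-1608738 / 19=-84670.42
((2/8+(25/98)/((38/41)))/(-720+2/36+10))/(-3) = 2934/11897249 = 0.00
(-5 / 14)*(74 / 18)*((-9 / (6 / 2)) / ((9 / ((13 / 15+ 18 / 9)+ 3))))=1628 / 567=2.87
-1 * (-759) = 759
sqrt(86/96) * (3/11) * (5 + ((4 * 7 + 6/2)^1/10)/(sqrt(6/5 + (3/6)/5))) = sqrt(129) * (31 * sqrt(130) + 650)/5720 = 1.99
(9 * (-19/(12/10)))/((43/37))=-10545/86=-122.62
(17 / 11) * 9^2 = 1377 / 11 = 125.18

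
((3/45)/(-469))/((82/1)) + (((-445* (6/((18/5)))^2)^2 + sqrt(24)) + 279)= 2* sqrt(6) + 23803237592933/15575490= 1528254.58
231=231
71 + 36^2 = 1367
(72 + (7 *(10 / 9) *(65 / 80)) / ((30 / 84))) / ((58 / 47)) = 151763 / 2088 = 72.68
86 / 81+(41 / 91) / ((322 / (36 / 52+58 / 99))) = 51566143 / 48486438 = 1.06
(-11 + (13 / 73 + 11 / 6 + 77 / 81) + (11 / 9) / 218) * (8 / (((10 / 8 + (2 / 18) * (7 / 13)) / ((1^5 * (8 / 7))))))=-17229032704 / 307291383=-56.07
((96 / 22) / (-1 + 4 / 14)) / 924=-4 / 605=-0.01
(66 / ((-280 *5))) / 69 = -11 / 16100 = -0.00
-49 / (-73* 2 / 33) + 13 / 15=11.94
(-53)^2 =2809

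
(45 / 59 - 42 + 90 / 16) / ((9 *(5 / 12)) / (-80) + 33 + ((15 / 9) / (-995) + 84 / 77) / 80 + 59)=-4415388120 / 11402492633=-0.39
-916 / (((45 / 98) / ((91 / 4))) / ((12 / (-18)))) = 4084444 / 135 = 30255.14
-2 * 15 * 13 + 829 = 439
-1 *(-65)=65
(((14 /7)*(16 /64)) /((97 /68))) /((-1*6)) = -17 /291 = -0.06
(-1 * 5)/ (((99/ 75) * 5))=-25/ 33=-0.76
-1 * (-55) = 55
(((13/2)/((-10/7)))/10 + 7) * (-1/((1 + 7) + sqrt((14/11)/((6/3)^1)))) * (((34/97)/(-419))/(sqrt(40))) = -1309 * sqrt(770)/3332726000 + 14399 * sqrt(10)/416590750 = 0.00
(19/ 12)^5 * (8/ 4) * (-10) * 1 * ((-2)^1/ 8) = 12380495/ 248832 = 49.75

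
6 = 6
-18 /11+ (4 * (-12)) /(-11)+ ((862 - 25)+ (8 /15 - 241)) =98878 /165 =599.26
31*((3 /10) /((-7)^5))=-93 /168070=-0.00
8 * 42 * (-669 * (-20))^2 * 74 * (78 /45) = 7715521981440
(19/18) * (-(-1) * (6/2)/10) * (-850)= -1615/6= -269.17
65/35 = 1.86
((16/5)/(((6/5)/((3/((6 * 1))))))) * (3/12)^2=1/12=0.08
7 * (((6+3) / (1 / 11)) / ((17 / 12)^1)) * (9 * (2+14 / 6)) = 324324 / 17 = 19077.88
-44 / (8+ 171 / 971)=-42724 / 7939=-5.38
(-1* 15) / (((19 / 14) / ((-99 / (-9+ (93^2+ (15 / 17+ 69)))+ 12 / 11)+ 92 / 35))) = -23487269 / 573078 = -40.98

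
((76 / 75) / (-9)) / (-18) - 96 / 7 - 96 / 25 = -149246 / 8505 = -17.55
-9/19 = -0.47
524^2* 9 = 2471184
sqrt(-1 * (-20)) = 2 * sqrt(5) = 4.47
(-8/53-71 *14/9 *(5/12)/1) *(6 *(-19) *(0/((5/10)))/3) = 0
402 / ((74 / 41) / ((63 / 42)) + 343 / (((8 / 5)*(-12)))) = -1582272 / 65579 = -24.13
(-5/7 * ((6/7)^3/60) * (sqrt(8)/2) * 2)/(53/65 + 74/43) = -33540 * sqrt(2)/5673563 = -0.01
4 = 4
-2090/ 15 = -139.33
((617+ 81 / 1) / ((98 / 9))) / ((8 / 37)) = 116217 / 392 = 296.47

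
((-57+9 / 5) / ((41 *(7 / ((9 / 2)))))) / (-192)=207 / 45920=0.00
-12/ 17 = -0.71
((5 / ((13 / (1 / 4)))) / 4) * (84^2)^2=15558480 / 13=1196806.15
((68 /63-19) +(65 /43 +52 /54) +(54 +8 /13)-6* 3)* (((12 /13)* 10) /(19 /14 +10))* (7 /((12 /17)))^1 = 5323017560 /31197231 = 170.62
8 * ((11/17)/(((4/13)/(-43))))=-12298/17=-723.41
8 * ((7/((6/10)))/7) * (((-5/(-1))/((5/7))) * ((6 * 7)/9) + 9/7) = 28520/63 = 452.70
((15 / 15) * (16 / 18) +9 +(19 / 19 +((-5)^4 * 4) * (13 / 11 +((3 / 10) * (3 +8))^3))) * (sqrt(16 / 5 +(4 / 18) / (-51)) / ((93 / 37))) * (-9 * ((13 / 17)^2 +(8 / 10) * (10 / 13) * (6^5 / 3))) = -947908286.53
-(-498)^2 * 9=-2232036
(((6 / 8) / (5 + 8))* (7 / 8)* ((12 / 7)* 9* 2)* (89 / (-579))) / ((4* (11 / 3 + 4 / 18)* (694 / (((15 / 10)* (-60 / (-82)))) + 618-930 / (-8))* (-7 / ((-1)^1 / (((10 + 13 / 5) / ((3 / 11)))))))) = -324405 / 9314274237268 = -0.00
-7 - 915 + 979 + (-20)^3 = -7943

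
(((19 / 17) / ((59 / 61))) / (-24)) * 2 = -1159 / 12036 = -0.10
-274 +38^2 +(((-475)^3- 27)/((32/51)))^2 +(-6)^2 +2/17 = 126967087910651538041/4352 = 29174422773587210.03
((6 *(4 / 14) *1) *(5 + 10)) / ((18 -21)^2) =2.86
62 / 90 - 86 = -3839 / 45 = -85.31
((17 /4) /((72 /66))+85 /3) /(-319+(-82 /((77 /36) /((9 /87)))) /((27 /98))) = -37961 /392688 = -0.10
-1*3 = -3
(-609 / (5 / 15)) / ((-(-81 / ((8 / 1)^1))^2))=12992 / 729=17.82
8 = 8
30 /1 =30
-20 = -20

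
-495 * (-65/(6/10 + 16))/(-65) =-2475/83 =-29.82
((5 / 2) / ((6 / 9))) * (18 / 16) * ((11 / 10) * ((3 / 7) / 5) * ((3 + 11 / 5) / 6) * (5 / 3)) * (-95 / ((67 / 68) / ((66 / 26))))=-1055241 / 7504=-140.62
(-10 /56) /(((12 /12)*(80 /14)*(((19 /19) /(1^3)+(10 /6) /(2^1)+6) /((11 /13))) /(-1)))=33 /9776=0.00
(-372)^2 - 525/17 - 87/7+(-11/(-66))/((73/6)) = 1201765685/8687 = 138340.70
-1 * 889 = -889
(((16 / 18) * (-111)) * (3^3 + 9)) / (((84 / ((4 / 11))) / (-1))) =1184 / 77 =15.38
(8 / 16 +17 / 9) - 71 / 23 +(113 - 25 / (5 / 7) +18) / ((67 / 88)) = 3478109 / 27738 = 125.39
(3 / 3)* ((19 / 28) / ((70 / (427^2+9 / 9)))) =346427 / 196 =1767.48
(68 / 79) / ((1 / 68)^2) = 314432 / 79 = 3980.15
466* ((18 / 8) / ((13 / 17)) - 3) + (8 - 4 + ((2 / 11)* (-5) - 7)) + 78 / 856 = -1879121 / 61204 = -30.70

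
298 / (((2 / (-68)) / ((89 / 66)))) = -450874 / 33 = -13662.85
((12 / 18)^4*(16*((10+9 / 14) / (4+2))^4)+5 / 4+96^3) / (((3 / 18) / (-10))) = -278754485577965 / 5250987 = -53086112.30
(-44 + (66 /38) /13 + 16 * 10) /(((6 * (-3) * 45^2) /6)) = -5737 /300105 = -0.02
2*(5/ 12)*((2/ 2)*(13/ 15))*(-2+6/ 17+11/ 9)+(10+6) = 43219/ 2754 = 15.69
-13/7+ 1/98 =-181/98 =-1.85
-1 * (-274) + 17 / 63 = 17279 / 63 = 274.27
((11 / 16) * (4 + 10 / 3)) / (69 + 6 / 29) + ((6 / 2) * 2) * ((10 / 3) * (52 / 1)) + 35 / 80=100238605 / 96336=1040.51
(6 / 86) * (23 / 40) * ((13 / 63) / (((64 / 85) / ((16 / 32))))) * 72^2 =137241 / 4816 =28.50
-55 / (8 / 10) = -275 / 4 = -68.75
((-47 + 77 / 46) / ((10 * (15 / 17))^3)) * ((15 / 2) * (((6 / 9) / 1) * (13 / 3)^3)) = -1500346679 / 55890000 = -26.84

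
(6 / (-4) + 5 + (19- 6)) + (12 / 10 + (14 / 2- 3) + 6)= 27.70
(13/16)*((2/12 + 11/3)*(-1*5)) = -1495/96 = -15.57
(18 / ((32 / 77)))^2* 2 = 480249 / 128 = 3751.95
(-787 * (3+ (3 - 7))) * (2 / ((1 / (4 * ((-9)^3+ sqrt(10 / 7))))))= -4589784+ 6296 * sqrt(70) / 7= -4582258.84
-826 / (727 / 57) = -47082 / 727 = -64.76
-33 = -33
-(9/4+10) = -12.25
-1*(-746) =746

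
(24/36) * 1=0.67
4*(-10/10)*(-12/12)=4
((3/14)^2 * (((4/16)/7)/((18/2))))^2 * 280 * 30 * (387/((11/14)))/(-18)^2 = 1075/2535456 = 0.00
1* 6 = 6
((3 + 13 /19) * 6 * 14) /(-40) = -147 /19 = -7.74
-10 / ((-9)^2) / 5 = -2 / 81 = -0.02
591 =591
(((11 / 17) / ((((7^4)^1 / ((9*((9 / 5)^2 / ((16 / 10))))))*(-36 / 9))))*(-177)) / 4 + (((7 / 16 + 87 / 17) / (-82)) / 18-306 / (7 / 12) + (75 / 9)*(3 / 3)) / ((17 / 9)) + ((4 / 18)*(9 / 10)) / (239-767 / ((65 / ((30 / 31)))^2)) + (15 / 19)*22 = -13901041172258195661 / 54326212050974080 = -255.88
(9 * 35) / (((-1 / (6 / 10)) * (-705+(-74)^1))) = 189 / 779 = 0.24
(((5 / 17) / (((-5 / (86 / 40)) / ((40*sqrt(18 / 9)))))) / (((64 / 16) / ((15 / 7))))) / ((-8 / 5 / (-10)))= -16125*sqrt(2) / 952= -23.95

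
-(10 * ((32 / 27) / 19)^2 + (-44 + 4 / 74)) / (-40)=-1.10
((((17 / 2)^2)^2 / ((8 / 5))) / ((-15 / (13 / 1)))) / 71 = -1085773 / 27264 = -39.82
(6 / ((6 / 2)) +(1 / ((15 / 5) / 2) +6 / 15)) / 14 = 23 / 105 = 0.22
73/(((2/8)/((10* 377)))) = 1100840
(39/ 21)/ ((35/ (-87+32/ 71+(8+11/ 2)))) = -134849/ 34790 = -3.88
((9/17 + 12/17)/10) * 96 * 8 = 8064/85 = 94.87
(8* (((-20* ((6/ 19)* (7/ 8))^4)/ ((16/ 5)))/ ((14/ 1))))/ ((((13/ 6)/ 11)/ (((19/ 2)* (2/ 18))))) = -2546775/ 22826752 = -0.11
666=666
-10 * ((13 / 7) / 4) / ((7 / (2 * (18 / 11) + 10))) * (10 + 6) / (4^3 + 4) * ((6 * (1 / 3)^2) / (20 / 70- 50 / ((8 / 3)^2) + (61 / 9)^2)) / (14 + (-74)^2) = -28032 / 4367820149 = -0.00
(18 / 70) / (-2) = -9 / 70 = -0.13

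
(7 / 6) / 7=1 / 6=0.17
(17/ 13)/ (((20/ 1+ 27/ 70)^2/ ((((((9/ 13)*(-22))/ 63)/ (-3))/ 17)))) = 15400/ 1032418803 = 0.00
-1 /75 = -0.01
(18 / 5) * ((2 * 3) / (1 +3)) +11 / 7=244 / 35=6.97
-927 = -927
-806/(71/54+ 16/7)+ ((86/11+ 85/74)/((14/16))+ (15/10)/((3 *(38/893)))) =-3130811521/15509956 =-201.86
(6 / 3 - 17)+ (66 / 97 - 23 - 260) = -28840 / 97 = -297.32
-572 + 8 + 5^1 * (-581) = -3469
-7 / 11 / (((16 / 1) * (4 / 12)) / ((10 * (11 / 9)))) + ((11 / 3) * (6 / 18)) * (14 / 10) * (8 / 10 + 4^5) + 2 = 1052453 / 600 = 1754.09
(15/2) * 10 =75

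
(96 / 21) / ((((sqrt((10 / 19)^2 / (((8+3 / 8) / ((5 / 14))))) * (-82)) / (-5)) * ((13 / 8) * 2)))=304 * sqrt(2345) / 18655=0.79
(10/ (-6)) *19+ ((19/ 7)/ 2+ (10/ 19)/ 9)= -72421/ 2394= -30.25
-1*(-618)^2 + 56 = -381868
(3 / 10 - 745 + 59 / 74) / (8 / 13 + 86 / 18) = -16101774 / 116735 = -137.93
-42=-42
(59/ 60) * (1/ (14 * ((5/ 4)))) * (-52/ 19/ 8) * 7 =-767/ 5700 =-0.13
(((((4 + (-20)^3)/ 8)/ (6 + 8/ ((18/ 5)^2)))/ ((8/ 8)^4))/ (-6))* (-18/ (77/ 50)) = -12143925/ 41272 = -294.24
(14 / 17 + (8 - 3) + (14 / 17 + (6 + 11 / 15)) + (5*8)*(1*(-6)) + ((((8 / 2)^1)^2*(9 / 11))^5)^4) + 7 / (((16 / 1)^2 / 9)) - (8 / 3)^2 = 2878400638710658904790506562263421333705817787411 / 131751359007592552201923840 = 21847217822965930567766.19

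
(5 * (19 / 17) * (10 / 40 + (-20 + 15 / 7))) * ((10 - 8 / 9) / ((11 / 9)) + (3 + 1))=-24795 / 22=-1127.05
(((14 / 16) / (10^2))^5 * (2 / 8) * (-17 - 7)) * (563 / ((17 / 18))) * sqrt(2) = -255483207 * sqrt(2) / 1392640000000000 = -0.00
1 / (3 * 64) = 1 / 192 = 0.01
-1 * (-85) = 85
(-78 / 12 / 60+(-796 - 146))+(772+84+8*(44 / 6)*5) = 8289 / 40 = 207.22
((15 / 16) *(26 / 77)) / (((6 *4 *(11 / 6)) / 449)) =87555 / 27104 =3.23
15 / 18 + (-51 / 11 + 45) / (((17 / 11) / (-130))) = -346235 / 102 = -3394.46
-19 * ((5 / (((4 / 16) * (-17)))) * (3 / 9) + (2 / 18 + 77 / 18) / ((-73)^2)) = 12124603 / 1630674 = 7.44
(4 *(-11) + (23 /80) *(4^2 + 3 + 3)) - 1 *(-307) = 10773 /40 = 269.32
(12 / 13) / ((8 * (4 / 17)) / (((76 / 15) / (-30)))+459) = 1292 / 626847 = 0.00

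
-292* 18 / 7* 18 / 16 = -5913 / 7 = -844.71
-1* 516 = -516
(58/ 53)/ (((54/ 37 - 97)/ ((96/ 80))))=-12876/ 936775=-0.01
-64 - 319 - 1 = -384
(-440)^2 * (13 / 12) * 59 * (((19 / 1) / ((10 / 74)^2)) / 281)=38624046032 / 843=45817373.70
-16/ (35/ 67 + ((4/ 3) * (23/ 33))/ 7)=-742896/ 30419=-24.42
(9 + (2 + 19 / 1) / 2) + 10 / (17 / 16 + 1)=1607 / 66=24.35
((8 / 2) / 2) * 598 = 1196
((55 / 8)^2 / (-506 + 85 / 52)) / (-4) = 39325 / 1678528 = 0.02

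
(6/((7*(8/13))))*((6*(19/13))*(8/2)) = 342/7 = 48.86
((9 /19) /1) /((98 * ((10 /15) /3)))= 81 /3724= 0.02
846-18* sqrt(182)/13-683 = 163-18* sqrt(182)/13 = 144.32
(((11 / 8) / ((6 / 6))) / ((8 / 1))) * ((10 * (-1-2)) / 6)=-0.86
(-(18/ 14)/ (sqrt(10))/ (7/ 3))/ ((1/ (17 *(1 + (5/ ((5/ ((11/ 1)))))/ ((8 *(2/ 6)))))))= -18819 *sqrt(10)/ 3920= -15.18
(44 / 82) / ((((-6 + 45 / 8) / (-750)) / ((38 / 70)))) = 167200 / 287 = 582.58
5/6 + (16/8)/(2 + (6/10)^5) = 69965/38958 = 1.80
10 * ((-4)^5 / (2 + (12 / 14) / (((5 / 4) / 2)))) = -179200 / 59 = -3037.29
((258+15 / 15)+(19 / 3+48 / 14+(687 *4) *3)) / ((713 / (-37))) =-6614416 / 14973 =-441.76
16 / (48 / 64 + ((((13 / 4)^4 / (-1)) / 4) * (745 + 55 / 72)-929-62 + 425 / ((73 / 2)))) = -86114304 / 117218550631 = -0.00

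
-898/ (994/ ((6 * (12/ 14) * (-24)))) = 387936/ 3479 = 111.51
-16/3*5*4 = -320/3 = -106.67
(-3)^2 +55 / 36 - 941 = -33497 / 36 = -930.47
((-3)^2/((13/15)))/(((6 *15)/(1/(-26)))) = -3/676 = -0.00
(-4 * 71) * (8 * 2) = -4544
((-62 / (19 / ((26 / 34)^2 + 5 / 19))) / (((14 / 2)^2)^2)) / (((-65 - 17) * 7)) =144336 / 71891757623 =0.00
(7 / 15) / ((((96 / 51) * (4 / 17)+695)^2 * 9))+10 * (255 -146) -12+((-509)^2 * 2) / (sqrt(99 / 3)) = 5878563020622817 / 5453212449015+518162 * sqrt(33) / 33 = 91278.43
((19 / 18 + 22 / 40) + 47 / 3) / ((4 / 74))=115033 / 360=319.54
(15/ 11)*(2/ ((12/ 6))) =15/ 11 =1.36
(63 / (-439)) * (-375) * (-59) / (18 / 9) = -1393875 / 878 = -1587.56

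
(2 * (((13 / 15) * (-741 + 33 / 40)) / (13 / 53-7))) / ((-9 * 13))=-523057 / 322200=-1.62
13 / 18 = 0.72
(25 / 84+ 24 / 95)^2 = 19280881 / 63680400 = 0.30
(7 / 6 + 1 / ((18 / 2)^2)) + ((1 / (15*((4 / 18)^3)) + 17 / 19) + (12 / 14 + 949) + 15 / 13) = 5373174487 / 5601960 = 959.16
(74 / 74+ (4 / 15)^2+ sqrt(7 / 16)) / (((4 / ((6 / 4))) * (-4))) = -0.16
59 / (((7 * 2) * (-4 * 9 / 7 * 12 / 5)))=-295 / 864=-0.34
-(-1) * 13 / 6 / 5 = 13 / 30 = 0.43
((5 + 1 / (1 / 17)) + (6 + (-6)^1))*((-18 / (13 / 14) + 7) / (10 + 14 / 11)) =-19481 / 806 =-24.17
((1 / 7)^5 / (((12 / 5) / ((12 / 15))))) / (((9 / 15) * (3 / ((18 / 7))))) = 10 / 352947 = 0.00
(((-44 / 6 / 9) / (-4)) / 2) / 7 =11 / 756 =0.01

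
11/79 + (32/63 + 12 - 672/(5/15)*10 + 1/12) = -401091841/19908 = -20147.27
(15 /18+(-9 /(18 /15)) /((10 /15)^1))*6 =-125 /2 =-62.50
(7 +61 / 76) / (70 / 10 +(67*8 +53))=0.01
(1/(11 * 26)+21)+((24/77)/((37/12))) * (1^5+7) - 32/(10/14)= -8513991/370370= -22.99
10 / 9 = 1.11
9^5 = 59049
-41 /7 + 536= 3711 /7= 530.14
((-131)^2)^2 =294499921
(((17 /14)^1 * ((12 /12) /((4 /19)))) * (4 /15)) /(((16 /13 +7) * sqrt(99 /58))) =0.14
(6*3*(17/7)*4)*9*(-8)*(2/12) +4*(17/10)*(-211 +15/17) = -123448/35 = -3527.09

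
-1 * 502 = -502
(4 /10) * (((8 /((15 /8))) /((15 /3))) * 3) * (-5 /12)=-32 /75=-0.43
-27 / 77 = -0.35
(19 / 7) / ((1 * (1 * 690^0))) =19 / 7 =2.71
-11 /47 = -0.23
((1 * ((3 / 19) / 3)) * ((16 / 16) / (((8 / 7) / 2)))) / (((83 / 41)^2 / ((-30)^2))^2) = 4005516217500 / 901708099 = 4442.14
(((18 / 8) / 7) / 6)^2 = 9 / 3136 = 0.00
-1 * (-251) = 251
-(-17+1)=16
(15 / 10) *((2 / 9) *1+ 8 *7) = 253 / 3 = 84.33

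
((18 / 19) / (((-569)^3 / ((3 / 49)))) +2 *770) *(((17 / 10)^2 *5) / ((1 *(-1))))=-38165859579171067 / 1715088283790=-22253.00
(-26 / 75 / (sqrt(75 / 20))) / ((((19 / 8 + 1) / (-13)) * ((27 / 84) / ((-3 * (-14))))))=2119936 * sqrt(15) / 91125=90.10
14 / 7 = 2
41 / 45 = 0.91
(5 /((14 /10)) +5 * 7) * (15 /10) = 405 /7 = 57.86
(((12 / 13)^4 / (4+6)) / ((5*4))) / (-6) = -432 / 714025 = -0.00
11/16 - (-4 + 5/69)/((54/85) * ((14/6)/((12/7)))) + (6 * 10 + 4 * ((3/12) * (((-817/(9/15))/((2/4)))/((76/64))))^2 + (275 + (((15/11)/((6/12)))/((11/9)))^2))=3124967696546293/2376058608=1315189.65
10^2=100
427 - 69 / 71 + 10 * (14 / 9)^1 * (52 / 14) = 483.81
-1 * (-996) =996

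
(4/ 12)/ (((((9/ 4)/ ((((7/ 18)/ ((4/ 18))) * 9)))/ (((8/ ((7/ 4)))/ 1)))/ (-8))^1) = -256/ 3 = -85.33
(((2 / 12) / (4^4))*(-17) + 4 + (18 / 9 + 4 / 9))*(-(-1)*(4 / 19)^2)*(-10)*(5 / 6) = -741125 / 311904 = -2.38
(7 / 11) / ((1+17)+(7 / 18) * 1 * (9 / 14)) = 28 / 803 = 0.03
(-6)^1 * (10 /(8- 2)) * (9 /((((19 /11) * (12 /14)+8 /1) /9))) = -6237 /73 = -85.44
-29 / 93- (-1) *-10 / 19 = -1481 / 1767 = -0.84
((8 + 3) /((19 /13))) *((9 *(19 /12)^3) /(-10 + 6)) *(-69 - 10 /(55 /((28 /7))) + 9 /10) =35530703 /7680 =4626.39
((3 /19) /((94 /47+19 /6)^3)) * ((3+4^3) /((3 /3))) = 43416 /566029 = 0.08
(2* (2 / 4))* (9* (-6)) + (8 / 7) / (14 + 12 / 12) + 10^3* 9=939338 / 105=8946.08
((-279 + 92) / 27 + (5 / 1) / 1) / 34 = -26 / 459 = -0.06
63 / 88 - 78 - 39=-10233 / 88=-116.28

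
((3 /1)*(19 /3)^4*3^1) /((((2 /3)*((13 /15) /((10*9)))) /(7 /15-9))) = -250216320 /13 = -19247409.23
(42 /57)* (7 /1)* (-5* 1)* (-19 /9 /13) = 490 /117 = 4.19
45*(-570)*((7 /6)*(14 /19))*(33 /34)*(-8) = 2910600 /17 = 171211.76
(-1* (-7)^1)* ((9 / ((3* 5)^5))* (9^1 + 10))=133 / 84375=0.00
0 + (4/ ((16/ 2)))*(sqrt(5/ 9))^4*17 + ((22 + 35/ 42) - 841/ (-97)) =268135/ 7857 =34.13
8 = 8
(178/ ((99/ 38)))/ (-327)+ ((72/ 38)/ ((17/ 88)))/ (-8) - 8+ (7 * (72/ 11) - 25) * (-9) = -2057820241/ 10456479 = -196.80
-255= -255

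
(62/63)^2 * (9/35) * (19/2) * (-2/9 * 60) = -31.55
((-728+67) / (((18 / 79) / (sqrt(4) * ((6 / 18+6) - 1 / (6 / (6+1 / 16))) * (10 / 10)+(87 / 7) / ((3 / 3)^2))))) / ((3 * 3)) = -404853907 / 54432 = -7437.79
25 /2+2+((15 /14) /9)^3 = 1074401 /74088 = 14.50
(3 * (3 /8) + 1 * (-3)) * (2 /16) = -15 /64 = -0.23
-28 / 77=-4 / 11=-0.36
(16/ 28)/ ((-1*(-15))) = 4/ 105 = 0.04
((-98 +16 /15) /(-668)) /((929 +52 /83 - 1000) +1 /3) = -60341 /29124800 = -0.00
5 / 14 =0.36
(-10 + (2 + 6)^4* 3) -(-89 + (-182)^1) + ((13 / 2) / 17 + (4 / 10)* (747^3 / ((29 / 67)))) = 1899151754443 / 4930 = 385223479.60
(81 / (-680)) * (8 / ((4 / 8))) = -162 / 85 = -1.91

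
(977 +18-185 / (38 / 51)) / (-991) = -28375 / 37658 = -0.75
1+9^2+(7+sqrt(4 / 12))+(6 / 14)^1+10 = sqrt(3) / 3+696 / 7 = 100.01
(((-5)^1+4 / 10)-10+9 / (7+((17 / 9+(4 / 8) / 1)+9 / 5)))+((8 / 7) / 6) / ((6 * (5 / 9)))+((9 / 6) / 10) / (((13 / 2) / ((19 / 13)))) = -163262201 / 11912810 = -13.70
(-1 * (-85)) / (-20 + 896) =85 / 876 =0.10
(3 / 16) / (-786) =-0.00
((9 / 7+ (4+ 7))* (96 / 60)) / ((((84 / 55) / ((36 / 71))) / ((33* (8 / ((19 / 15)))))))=1360.16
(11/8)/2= 11/16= 0.69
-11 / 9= -1.22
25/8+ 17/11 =411/88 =4.67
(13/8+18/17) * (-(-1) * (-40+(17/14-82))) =-324.17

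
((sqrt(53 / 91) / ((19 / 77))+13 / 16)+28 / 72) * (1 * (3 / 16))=173 / 768+33 * sqrt(4823) / 3952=0.81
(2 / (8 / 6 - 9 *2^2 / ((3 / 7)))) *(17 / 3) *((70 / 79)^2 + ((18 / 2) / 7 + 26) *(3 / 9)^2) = -25512427 / 48754692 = -0.52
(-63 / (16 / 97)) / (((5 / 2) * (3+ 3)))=-2037 / 80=-25.46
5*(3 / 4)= 15 / 4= 3.75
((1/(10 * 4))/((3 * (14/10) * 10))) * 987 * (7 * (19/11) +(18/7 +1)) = 28341/3080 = 9.20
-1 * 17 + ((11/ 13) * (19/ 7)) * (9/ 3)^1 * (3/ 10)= -13589/ 910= -14.93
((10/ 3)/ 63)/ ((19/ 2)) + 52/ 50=93866/ 89775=1.05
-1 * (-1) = 1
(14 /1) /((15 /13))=182 /15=12.13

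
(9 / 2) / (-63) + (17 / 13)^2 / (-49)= -1761 / 16562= -0.11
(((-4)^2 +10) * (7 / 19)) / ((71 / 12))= 2184 / 1349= 1.62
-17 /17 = -1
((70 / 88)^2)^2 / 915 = 0.00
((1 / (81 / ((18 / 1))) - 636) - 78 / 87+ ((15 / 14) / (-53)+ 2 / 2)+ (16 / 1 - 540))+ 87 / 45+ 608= -532339279 / 968310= -549.76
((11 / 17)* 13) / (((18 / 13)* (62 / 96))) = 14872 / 1581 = 9.41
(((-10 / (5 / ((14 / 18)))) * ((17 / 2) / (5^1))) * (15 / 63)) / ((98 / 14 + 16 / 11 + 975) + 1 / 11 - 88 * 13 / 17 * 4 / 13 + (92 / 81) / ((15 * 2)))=-143055 / 218770567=-0.00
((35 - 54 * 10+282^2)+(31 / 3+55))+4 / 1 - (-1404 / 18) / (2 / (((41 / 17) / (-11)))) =44363758 / 561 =79079.78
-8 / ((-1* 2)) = 4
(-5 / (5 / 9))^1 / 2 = -9 / 2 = -4.50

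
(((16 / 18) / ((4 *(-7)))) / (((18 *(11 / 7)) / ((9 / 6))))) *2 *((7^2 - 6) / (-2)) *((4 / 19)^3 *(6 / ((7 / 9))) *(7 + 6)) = 35776 / 528143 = 0.07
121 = 121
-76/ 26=-2.92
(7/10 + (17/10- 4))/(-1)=8/5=1.60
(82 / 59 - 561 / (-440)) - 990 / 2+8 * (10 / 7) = -7944577 / 16520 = -480.91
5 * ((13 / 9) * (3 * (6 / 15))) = 26 / 3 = 8.67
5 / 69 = 0.07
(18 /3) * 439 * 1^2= 2634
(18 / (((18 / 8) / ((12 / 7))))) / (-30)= -16 / 35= -0.46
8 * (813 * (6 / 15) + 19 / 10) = 13084 / 5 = 2616.80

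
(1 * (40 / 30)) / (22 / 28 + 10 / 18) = 168 / 169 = 0.99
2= 2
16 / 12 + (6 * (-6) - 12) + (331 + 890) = 3523 / 3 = 1174.33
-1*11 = -11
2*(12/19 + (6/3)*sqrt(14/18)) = 4.79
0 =0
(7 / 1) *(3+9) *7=588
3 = 3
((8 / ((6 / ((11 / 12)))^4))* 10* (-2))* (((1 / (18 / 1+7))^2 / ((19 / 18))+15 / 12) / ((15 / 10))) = -0.07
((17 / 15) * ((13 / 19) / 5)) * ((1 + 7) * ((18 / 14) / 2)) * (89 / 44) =59007 / 36575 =1.61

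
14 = 14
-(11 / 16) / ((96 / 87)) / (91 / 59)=-18821 / 46592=-0.40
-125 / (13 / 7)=-875 / 13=-67.31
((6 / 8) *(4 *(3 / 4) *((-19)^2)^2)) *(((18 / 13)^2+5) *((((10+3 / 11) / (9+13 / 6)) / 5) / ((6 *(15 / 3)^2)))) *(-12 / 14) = -66400764957 / 31138250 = -2132.45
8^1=8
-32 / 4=-8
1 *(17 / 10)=17 / 10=1.70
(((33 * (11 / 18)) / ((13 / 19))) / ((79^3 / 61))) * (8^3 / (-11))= -3263744 / 19228521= -0.17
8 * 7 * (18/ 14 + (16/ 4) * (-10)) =-2168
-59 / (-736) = 59 / 736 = 0.08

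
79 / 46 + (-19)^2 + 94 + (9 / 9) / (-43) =903341 / 1978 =456.69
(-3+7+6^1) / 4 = 5 / 2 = 2.50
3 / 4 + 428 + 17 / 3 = 434.42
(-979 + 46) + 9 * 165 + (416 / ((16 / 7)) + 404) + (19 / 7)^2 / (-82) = 4572123 / 4018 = 1137.91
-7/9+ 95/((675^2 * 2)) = -0.78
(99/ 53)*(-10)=-990/ 53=-18.68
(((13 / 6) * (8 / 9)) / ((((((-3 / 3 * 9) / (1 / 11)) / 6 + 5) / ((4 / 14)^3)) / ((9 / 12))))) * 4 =-832 / 71001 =-0.01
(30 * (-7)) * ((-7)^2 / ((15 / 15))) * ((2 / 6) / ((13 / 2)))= -6860 / 13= -527.69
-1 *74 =-74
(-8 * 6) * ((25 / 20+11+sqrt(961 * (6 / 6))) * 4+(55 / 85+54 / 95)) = -13505184 / 1615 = -8362.34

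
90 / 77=1.17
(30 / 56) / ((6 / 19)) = 95 / 56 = 1.70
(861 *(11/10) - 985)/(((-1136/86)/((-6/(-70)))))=48891/198800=0.25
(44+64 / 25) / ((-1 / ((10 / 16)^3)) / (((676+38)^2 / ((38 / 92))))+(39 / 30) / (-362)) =-12953.20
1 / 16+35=561 / 16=35.06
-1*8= -8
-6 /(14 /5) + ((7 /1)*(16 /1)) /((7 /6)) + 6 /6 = 664 /7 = 94.86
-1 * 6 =-6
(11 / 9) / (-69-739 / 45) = -55 / 3844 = -0.01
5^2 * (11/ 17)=275/ 17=16.18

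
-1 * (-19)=19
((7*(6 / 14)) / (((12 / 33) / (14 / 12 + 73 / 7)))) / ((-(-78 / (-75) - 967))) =133925 / 1352344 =0.10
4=4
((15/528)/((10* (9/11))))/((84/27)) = 1/896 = 0.00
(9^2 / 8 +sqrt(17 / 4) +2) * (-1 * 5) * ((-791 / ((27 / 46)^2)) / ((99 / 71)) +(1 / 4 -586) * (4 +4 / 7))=5461574890 * sqrt(17) / 505197 +264886382165 / 1010394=306735.47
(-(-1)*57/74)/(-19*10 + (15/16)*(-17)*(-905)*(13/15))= 152/2429235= 0.00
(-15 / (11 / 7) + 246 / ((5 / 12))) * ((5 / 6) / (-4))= -10649 / 88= -121.01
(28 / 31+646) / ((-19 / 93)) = -3166.42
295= 295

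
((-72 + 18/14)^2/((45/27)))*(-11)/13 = -1617165/637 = -2538.72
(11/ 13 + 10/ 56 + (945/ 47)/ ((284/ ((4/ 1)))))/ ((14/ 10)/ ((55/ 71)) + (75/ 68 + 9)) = 7427083675/ 67633017907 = 0.11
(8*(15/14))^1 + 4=88/7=12.57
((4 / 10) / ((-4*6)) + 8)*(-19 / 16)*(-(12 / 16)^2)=27303 / 5120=5.33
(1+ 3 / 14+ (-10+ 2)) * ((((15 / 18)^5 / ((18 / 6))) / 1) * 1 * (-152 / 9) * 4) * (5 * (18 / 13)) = 28203125 / 66339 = 425.14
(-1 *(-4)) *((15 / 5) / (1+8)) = 4 / 3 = 1.33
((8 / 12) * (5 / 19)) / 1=10 / 57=0.18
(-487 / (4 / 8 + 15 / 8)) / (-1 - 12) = 3896 / 247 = 15.77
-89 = -89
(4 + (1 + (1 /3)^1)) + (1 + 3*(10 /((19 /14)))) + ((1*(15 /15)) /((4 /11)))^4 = 1249513 /14592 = 85.63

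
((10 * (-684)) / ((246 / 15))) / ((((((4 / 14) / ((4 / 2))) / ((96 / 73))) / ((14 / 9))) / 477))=-8526470400 / 2993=-2848804.01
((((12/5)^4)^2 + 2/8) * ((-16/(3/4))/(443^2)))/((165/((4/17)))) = -110100314176/645091927734375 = -0.00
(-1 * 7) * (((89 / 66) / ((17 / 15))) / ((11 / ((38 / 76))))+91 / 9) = -5269271 / 74052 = -71.16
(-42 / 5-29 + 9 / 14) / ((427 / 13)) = -33449 / 29890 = -1.12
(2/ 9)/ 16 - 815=-58679/ 72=-814.99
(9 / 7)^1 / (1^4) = 1.29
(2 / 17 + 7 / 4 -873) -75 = -64337 / 68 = -946.13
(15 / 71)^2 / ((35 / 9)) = 405 / 35287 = 0.01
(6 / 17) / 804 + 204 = 464713 / 2278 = 204.00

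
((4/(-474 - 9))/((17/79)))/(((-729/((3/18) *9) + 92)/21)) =158/77027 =0.00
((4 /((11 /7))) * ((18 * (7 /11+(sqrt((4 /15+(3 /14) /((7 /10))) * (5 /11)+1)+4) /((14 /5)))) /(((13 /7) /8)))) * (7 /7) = 480 * sqrt(67254) /1573+641088 /1573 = 486.69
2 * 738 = 1476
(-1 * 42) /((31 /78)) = -3276 /31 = -105.68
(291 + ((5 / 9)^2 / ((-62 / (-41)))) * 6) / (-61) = -244592 / 51057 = -4.79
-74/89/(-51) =74/4539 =0.02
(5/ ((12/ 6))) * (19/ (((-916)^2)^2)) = 95/ 1408029942272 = 0.00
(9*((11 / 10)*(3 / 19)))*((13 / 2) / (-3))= -1287 / 380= -3.39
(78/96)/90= 0.01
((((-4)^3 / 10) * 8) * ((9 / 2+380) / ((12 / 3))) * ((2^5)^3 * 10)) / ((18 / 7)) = -5644484608 / 9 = -627164956.44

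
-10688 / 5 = -2137.60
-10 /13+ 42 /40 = 73 /260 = 0.28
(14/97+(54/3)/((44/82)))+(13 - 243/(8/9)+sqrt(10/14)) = -1934985/8536+sqrt(35)/7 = -225.84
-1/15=-0.07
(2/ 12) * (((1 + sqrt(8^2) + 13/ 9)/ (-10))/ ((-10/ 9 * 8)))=0.02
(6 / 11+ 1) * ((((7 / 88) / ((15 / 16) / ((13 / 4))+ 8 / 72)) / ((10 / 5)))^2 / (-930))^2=49991146569 / 284999621699931212800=0.00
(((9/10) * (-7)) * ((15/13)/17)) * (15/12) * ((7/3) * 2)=-2205/884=-2.49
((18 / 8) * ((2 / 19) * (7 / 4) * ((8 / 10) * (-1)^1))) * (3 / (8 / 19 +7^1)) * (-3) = 189 / 470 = 0.40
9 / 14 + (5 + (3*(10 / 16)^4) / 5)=164417 / 28672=5.73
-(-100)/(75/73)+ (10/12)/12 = 7013/72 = 97.40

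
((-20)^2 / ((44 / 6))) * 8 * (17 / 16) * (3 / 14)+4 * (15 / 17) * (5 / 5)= 134670 / 1309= 102.88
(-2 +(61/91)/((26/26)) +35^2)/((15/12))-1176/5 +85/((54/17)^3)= 10695165575/14329224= 746.39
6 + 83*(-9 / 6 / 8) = -153 / 16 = -9.56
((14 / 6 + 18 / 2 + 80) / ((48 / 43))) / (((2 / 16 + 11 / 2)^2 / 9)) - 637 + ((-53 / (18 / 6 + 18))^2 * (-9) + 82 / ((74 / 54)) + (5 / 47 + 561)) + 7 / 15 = -8565936097 / 172552275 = -49.64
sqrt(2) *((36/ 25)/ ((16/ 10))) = 9 *sqrt(2)/ 10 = 1.27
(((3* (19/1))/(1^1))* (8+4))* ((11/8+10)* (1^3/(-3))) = -5187/2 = -2593.50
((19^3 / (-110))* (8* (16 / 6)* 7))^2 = 2360574125056 / 27225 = 86706120.30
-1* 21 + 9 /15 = -102 /5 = -20.40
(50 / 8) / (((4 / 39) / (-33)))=-32175 / 16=-2010.94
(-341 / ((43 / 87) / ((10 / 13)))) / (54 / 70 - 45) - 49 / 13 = 1186969 / 144222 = 8.23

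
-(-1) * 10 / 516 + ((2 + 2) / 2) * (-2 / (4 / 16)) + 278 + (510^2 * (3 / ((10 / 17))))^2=453984225333401 / 258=1759628780362.02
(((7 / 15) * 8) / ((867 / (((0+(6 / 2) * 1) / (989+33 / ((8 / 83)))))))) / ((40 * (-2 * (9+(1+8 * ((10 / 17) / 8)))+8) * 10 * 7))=-1 / 3802407000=-0.00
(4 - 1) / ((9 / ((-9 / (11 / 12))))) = -36 / 11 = -3.27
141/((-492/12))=-141/41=-3.44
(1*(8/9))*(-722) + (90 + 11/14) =-69425/126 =-550.99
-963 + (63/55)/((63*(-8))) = -423721/440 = -963.00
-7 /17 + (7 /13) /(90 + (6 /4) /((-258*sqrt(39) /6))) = -255827639 /630456169 + 86*sqrt(39) /1446340623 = -0.41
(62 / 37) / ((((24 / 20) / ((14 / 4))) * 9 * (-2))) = -1085 / 3996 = -0.27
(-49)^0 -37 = -36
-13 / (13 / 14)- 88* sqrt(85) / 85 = -14- 88* sqrt(85) / 85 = -23.54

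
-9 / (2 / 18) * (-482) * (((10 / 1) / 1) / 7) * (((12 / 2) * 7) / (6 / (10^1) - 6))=-433800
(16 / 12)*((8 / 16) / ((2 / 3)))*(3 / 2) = 3 / 2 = 1.50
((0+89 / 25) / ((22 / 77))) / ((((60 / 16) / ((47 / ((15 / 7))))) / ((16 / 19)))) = 6558944 / 106875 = 61.37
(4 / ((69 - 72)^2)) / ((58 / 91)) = 182 / 261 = 0.70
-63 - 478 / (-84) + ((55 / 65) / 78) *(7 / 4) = -1626593 / 28392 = -57.29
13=13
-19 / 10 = -1.90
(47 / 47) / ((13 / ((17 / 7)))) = 17 / 91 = 0.19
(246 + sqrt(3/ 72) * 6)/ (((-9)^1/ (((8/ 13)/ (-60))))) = sqrt(6)/ 1755 + 164/ 585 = 0.28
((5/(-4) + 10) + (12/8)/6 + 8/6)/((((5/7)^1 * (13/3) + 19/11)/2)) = 2387/557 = 4.29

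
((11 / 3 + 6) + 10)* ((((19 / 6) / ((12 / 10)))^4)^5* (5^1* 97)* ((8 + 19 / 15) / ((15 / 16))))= 25284062241475.95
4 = 4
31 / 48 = 0.65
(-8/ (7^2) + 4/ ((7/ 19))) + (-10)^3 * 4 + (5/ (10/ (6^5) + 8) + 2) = -6077061642/ 1524341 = -3986.68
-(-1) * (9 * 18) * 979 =158598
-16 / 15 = -1.07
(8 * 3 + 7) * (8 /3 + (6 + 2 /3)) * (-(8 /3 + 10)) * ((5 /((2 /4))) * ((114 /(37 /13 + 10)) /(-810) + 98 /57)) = -2540729744 /40581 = -62608.85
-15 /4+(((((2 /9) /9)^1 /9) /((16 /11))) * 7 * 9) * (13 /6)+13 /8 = -7261 /3888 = -1.87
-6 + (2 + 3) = -1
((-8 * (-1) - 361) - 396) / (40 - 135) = 7.88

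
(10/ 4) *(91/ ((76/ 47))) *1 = 21385/ 152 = 140.69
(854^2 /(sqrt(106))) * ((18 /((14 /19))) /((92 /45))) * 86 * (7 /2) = 60329931165 * sqrt(106) /2438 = 254772213.99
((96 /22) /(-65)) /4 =-12 /715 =-0.02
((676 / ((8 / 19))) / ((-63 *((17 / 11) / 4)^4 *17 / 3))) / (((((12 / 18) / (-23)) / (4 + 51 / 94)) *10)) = 1055331010448 / 333666395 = 3162.83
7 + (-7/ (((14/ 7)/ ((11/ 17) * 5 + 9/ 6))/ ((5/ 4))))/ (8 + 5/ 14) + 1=87851/ 15912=5.52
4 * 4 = 16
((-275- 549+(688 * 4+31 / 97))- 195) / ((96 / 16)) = 28022 / 97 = 288.89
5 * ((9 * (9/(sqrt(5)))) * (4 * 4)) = 1296 * sqrt(5) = 2897.94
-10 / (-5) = 2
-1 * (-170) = 170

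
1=1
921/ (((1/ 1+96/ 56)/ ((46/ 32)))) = 487.77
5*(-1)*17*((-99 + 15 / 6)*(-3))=-49215 / 2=-24607.50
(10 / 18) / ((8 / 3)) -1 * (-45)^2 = -48595 / 24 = -2024.79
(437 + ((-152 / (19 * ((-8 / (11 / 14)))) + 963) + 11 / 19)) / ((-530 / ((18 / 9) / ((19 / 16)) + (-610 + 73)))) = 541624639 / 382660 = 1415.42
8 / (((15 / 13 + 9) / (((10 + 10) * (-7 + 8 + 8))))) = 1560 / 11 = 141.82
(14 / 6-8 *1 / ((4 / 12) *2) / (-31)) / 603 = 253 / 56079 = 0.00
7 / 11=0.64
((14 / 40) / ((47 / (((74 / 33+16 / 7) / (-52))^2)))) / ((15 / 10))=273529 / 7265938680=0.00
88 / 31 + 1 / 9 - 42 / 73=48361 / 20367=2.37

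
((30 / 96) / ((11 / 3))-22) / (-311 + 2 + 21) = 0.08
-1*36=-36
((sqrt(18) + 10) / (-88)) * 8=-10 / 11 - 3 * sqrt(2) / 11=-1.29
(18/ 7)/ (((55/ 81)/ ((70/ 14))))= 18.94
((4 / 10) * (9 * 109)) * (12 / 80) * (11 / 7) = 32373 / 350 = 92.49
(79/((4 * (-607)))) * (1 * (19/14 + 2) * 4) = -3713/8498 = -0.44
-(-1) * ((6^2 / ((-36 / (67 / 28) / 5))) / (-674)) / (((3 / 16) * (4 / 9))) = 1005 / 4718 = 0.21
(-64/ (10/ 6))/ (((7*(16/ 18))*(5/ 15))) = -648/ 35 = -18.51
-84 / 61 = -1.38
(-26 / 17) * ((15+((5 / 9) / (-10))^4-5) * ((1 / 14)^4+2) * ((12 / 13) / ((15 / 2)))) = -8961809657 / 2380447440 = -3.76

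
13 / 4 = 3.25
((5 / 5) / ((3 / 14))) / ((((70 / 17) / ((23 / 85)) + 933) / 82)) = 26404 / 65427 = 0.40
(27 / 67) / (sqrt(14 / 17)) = 27 * sqrt(238) / 938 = 0.44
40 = 40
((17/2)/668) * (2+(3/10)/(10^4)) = 3400051/133600000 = 0.03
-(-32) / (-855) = -32 / 855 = -0.04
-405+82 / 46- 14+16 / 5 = -47612 / 115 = -414.02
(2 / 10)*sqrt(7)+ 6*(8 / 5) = sqrt(7) / 5+ 48 / 5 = 10.13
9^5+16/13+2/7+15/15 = 5373688/91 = 59051.52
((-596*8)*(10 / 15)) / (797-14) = -9536 / 2349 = -4.06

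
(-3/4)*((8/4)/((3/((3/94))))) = -3/188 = -0.02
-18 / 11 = -1.64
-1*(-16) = 16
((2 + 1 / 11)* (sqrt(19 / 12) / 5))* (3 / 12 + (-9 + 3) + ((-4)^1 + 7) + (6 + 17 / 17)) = 391* sqrt(57) / 1320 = 2.24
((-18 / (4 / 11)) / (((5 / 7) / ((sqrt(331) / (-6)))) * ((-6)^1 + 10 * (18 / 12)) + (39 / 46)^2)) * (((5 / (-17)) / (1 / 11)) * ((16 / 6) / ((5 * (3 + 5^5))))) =-824435920 * sqrt(331) / 1030712587349 -15256467226 / 3092137762047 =-0.02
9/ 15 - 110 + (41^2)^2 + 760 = 2826411.60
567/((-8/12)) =-1701/2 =-850.50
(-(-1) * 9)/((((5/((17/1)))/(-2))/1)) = -306/5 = -61.20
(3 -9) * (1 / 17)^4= -6 / 83521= -0.00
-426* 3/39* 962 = -31524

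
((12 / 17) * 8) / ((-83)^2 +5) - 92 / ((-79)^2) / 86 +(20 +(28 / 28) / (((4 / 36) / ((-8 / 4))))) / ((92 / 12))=31529698544 / 120564493017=0.26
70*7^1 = 490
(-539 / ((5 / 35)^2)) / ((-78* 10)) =26411 / 780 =33.86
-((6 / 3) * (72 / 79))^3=-2985984 / 493039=-6.06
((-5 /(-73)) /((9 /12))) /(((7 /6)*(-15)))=-8 /1533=-0.01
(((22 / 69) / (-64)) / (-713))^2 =0.00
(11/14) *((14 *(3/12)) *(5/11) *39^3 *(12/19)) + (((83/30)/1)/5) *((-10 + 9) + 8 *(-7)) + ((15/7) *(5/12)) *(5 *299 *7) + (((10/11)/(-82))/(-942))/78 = 220928262490064/3935099025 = 56143.00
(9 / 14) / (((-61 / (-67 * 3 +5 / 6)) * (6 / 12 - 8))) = -1201 / 4270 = -0.28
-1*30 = -30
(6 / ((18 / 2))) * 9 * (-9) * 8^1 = -432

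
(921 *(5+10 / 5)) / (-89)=-6447 / 89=-72.44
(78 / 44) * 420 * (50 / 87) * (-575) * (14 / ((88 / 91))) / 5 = -2499826875 / 3509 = -712404.35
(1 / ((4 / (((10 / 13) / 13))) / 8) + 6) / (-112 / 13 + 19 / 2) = 2068 / 299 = 6.92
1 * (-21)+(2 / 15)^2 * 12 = -1559 / 75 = -20.79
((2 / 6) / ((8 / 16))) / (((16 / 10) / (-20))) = -25 / 3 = -8.33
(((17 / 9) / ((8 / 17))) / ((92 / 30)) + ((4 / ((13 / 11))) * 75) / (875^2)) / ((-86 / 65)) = -575436353 / 581532000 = -0.99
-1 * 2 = -2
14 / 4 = 7 / 2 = 3.50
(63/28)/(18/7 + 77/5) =0.13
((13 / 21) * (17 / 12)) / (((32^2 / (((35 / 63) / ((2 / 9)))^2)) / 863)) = 4.62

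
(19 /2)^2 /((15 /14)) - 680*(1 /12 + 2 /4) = -9373 /30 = -312.43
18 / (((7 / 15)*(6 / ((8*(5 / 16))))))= 225 / 14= 16.07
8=8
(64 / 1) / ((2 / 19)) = 608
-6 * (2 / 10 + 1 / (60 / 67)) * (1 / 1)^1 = -79 / 10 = -7.90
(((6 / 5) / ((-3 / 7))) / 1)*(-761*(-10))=-21308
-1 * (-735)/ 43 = 735/ 43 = 17.09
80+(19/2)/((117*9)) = 80.01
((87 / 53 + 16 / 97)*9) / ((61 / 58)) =4847814 / 313601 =15.46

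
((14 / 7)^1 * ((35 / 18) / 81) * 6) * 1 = 70 / 243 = 0.29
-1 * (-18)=18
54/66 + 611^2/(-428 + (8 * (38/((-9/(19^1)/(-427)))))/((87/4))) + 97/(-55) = 331521151/11152460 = 29.73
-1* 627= -627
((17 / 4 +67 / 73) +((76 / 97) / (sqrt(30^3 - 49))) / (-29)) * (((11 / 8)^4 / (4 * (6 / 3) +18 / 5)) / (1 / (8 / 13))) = 110466345 / 112726016 - 1390895 * sqrt(26951) / 7316879987456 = 0.98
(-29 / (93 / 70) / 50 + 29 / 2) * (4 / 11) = 2378 / 465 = 5.11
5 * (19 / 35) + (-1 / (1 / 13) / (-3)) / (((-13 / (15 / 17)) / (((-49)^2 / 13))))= -79836 / 1547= -51.61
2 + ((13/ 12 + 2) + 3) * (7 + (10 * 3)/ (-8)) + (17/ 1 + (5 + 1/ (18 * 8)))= 394/ 9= 43.78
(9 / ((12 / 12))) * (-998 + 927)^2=45369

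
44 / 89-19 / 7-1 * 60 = -38763 / 623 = -62.22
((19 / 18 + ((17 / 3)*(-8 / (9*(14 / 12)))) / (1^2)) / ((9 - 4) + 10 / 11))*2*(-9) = 4521 / 455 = 9.94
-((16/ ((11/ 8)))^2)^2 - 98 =-269870274/ 14641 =-18432.50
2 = 2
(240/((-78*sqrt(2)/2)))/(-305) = 0.01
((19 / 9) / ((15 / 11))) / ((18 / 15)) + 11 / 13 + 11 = 27665 / 2106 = 13.14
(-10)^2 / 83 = 100 / 83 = 1.20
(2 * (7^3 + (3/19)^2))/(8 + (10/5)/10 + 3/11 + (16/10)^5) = 4256725000/117631489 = 36.19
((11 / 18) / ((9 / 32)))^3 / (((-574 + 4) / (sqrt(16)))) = -10903552 / 151460685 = -0.07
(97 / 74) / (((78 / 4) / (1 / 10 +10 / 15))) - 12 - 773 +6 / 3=-33893839 / 43290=-782.95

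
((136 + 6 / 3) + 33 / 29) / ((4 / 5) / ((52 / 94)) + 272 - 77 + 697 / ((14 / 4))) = 1835925 / 5219797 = 0.35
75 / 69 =25 / 23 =1.09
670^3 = 300763000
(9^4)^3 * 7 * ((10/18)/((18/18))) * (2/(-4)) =-549168543157.50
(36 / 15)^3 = 1728 / 125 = 13.82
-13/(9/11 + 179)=-143/1978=-0.07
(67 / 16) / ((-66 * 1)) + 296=312509 / 1056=295.94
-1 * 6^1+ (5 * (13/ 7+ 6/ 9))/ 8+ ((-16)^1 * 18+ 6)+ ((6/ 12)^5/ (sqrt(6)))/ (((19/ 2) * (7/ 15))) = -286.42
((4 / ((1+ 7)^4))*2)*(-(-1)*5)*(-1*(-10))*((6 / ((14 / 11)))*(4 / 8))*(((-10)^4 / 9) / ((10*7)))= 34375 / 9408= 3.65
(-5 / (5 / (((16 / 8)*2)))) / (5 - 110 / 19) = 76 / 15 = 5.07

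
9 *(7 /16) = 63 /16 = 3.94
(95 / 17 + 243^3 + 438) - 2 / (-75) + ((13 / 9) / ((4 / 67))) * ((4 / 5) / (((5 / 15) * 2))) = 12196972701 / 850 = 14349379.65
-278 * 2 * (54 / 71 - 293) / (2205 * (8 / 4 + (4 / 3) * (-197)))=-5768222 / 20404335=-0.28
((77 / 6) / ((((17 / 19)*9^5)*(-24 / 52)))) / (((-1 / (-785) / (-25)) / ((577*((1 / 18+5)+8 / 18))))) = 2369004262625 / 72275976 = 32777.20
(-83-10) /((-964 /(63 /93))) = 63 /964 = 0.07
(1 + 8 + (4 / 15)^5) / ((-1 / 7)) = -47847793 / 759375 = -63.01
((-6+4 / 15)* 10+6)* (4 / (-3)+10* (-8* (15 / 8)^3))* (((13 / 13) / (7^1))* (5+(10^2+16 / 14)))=411512.17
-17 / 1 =-17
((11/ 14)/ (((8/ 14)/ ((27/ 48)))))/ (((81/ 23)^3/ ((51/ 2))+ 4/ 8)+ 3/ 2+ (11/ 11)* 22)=6825687/ 226919680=0.03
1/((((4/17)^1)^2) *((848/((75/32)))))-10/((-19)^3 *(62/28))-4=-364604116601/92318408704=-3.95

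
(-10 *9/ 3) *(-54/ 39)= 540/ 13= 41.54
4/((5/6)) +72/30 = 36/5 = 7.20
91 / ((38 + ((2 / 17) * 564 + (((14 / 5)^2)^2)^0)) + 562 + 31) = 221 / 1696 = 0.13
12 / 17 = 0.71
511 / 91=73 / 13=5.62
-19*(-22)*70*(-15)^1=-438900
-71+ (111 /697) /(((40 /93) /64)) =-164851 /3485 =-47.30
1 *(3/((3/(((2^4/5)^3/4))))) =1024/125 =8.19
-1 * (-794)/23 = 794/23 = 34.52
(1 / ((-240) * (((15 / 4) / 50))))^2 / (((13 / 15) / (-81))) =-15 / 52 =-0.29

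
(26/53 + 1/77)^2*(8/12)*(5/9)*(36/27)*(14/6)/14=9384500/449673147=0.02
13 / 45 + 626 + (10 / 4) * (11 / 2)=115207 / 180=640.04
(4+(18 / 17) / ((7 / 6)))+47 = 6177 / 119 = 51.91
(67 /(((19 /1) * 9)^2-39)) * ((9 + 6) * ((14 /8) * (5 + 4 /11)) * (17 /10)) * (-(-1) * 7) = 3292849 /856592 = 3.84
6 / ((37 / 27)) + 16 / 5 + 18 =4732 / 185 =25.58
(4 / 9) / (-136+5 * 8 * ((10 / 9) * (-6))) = -1 / 906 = -0.00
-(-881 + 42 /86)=37862 /43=880.51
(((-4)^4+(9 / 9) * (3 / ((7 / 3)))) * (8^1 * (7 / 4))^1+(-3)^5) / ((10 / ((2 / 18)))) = 3359 / 90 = 37.32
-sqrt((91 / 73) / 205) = -sqrt(1361815) / 14965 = -0.08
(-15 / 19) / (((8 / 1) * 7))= -15 / 1064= -0.01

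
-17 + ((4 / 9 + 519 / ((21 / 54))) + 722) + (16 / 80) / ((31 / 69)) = 2040.46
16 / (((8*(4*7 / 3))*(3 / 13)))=13 / 14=0.93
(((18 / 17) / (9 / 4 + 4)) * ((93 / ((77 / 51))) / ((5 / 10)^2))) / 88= 10044 / 21175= 0.47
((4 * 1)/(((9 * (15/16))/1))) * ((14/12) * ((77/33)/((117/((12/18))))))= 3136/426465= 0.01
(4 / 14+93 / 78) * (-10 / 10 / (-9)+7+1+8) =39005 / 1638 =23.81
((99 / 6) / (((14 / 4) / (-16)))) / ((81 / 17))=-2992 / 189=-15.83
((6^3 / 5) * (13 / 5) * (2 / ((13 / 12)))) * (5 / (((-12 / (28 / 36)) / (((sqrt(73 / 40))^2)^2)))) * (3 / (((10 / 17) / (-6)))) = 17122077 / 2500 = 6848.83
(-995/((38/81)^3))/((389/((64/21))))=-1410090120/18677057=-75.50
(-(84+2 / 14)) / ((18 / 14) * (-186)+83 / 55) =32395 / 91489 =0.35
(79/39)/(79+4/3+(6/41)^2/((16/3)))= 531196/21067345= 0.03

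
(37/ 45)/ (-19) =-37/ 855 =-0.04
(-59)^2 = 3481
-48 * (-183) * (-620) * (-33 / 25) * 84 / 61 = 49496832 / 5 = 9899366.40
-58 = -58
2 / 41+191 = 7833 / 41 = 191.05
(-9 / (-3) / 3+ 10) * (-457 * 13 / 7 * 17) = -1110967 / 7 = -158709.57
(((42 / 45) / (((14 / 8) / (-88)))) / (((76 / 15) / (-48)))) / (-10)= -4224 / 95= -44.46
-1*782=-782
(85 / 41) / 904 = 85 / 37064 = 0.00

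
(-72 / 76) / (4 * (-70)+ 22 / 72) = 648 / 191311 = 0.00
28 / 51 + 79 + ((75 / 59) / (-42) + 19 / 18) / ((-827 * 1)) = 4156952434 / 52257303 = 79.55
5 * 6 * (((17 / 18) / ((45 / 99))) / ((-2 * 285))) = -187 / 1710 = -0.11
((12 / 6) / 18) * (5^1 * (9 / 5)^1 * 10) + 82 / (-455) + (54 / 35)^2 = 194288 / 15925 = 12.20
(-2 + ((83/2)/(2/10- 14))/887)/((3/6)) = -245227/61203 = -4.01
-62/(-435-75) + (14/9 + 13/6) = 5881/1530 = 3.84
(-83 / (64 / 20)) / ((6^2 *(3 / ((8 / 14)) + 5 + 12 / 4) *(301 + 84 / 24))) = -415 / 2323944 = -0.00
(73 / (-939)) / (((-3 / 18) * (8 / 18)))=657 / 626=1.05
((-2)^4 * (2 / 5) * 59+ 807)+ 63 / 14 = 11891 / 10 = 1189.10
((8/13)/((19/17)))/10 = 68/1235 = 0.06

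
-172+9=-163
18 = 18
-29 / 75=-0.39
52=52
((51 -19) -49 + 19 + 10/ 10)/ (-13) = -3/ 13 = -0.23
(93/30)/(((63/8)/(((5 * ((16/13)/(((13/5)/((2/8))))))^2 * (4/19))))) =992000/34187517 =0.03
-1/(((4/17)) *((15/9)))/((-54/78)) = 221/60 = 3.68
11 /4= 2.75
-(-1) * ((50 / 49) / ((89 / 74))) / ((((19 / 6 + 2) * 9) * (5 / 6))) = 2960 / 135191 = 0.02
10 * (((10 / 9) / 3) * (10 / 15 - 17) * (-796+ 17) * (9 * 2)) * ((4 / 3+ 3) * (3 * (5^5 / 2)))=17229965277.78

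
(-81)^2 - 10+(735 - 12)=7274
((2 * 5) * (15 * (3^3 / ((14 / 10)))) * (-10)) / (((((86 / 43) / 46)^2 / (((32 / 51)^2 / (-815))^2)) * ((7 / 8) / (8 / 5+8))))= -4260070686720 / 108734403001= -39.18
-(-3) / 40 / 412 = 3 / 16480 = 0.00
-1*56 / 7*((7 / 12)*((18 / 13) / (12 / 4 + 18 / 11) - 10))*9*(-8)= -720384 / 221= -3259.66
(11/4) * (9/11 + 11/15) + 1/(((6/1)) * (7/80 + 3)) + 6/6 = 6571/1235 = 5.32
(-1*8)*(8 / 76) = -16 / 19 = -0.84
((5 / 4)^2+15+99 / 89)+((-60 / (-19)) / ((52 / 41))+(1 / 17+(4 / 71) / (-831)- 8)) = 4312316160767 / 352789163376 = 12.22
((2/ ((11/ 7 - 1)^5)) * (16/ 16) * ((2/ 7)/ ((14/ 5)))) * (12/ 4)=5145/ 512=10.05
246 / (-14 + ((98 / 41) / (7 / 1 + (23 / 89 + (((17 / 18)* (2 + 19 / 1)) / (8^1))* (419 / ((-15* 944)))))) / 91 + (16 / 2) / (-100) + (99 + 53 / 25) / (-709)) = -168353696321095675 / 9730958427669728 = -17.30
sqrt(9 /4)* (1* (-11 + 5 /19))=-306 /19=-16.11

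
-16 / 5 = -3.20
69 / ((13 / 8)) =552 / 13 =42.46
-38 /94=-0.40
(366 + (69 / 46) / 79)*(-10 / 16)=-289155 / 1264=-228.76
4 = 4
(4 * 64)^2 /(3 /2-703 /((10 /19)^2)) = -6553600 /253633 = -25.84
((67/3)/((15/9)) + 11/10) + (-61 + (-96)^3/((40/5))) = -110638.50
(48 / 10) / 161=24 / 805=0.03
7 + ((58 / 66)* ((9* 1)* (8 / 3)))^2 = 54671 / 121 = 451.83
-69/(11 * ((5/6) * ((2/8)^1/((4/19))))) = -6624/1045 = -6.34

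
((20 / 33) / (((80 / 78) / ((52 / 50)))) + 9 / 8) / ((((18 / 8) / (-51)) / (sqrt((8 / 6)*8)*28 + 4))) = -3643304*sqrt(6) / 2475 - 130118 / 825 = -3763.47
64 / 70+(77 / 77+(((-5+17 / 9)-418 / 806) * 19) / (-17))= 12885878 / 2158065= 5.97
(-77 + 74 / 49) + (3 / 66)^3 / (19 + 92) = -4371951623 / 57914472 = -75.49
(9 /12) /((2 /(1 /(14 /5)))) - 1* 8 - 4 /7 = -8.44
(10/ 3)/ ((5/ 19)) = 38/ 3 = 12.67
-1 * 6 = -6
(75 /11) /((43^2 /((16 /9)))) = 400 /61017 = 0.01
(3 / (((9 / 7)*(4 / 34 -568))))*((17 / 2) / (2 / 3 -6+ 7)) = -2023 / 96540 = -0.02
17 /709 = 0.02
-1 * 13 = -13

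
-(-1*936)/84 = 78/7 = 11.14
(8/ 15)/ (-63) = -8/ 945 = -0.01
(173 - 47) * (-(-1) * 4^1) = 504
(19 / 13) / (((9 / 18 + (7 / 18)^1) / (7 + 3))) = 855 / 52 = 16.44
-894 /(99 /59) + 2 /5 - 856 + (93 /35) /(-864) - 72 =-161928149 /110880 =-1460.39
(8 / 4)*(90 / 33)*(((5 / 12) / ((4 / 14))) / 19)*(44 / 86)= 175 / 817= 0.21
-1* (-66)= 66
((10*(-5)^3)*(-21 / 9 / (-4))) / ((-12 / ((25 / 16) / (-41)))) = -109375 / 47232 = -2.32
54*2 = 108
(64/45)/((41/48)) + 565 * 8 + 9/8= 22252127/4920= 4522.79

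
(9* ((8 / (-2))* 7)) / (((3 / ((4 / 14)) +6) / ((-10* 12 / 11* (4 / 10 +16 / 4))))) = 8064 / 11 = 733.09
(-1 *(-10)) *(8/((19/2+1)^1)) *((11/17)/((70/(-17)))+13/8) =11.18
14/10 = 1.40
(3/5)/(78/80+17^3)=24/196559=0.00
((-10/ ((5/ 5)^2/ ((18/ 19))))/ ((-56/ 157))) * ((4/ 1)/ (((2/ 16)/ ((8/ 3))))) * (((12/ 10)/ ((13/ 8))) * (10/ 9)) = 3215360/ 1729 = 1859.66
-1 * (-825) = 825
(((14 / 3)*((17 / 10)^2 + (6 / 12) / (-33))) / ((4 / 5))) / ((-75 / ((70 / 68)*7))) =-3254041 / 2019600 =-1.61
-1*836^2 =-698896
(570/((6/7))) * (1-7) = -3990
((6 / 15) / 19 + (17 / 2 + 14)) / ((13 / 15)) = 12837 / 494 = 25.99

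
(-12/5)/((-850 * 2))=3/2125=0.00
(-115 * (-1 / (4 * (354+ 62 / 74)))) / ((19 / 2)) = 4255 / 498902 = 0.01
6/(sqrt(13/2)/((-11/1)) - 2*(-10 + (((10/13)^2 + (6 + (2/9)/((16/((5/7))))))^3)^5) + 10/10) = -5810293607687518671024098347230660479773110817365118986727648777797616108852510332336989646887796201479303388029412280791078397481780926600294807613332703479332864/3818132945009560481623037079806390666988896031954528087463613587222352040999157891141301322504805698160256466901129254433925769756777891459355179240584831075090544619784983153 + 66984015751490804290302782659661119935705170990364243561234640112833850136526005820179284232123737481771252278698622269055332715265912846503852900352*sqrt(26)/3818132945009560481623037079806390666988896031954528087463613587222352040999157891141301322504805698160256466901129254433925769756777891459355179240584831075090544619784983153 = -0.00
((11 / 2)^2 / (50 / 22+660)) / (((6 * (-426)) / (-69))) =30613 / 24827280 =0.00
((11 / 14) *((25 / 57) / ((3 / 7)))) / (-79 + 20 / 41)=-11275 / 1100898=-0.01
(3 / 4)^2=0.56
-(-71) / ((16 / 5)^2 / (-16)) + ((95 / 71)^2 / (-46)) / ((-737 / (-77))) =-13789026675 / 124290896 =-110.94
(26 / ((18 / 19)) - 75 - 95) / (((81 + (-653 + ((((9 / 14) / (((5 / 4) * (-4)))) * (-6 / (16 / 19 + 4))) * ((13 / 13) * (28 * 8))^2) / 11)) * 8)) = -0.12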